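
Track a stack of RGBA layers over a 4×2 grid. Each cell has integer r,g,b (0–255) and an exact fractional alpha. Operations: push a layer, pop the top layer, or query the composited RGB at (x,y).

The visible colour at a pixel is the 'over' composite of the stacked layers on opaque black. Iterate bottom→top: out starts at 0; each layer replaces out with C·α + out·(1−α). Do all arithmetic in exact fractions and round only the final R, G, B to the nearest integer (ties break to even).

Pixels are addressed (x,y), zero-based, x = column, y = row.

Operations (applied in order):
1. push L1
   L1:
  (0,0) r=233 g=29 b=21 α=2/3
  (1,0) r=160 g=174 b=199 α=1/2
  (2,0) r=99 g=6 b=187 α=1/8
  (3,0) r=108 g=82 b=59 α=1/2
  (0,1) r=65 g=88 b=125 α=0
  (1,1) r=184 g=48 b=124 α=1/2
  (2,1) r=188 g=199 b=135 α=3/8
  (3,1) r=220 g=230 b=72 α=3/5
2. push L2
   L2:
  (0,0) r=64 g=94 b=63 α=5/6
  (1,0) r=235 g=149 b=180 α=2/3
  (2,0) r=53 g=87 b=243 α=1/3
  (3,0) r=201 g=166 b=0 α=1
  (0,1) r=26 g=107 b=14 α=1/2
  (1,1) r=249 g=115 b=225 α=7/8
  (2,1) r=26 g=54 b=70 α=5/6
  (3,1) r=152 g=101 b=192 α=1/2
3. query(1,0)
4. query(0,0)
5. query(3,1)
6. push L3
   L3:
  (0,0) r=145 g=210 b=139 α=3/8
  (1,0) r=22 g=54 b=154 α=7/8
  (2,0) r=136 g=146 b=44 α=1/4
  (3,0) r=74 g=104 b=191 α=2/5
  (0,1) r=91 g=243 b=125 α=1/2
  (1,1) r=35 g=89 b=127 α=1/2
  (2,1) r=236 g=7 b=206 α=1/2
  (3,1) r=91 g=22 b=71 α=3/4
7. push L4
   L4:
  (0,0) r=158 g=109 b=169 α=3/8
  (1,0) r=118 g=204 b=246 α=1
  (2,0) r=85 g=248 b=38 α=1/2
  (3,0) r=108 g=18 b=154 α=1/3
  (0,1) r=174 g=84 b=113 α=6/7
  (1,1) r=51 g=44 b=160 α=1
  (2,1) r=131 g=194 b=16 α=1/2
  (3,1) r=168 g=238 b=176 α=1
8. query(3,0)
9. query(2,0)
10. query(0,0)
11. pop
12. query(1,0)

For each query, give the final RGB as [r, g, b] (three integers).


at x=1,y=0 over L1,L2:
L1 α=1/2: [80, 87, 199/2]
L2 α=2/3: [550/3, 385/3, 919/6]
→ [183, 128, 153]

(0,0) stack=L1,L2; from [0,0,0]:
+L1 (α=2/3) → [466/3, 58/3, 14]
+L2 (α=5/6) → [713/9, 734/9, 329/6]
rounded: [79, 82, 55]

(3,1) stack=L1,L2; from [0,0,0]:
+L1 (α=3/5) → [132, 138, 216/5]
+L2 (α=1/2) → [142, 239/2, 588/5]
rounded: [142, 120, 118]

(3,0) stack=L1,L2,L3,L4; from [0,0,0]:
L1 α=1/2: [54, 41, 59/2]
L2 α=1: [201, 166, 0]
L3 α=2/5: [751/5, 706/5, 382/5]
L4 α=1/3: [2042/15, 1502/15, 1534/15]
→ [136, 100, 102]

at x=2,y=0 over L1,L2,L3,L4:
after L1 α=1/8: [99/8, 3/4, 187/8]
after L2 α=1/3: [311/12, 59/2, 1159/12]
after L3 α=1/4: [855/16, 469/8, 1335/16]
after L4 α=1/2: [2215/32, 2453/16, 1943/32]
= [69, 153, 61]

(0,0) stack=L1,L2,L3,L4; from [0,0,0]:
after L1 α=2/3: [466/3, 58/3, 14]
after L2 α=5/6: [713/9, 734/9, 329/6]
after L3 α=3/8: [935/9, 2335/18, 4147/48]
after L4 α=3/8: [8941/72, 17561/144, 45071/384]
→ [124, 122, 117]

query (1,0) [L1,L2,L3] — begin 0,0,0
after L1 α=1/2: [80, 87, 199/2]
after L2 α=2/3: [550/3, 385/3, 919/6]
after L3 α=7/8: [253/6, 1519/24, 7387/48]
rounded: [42, 63, 154]


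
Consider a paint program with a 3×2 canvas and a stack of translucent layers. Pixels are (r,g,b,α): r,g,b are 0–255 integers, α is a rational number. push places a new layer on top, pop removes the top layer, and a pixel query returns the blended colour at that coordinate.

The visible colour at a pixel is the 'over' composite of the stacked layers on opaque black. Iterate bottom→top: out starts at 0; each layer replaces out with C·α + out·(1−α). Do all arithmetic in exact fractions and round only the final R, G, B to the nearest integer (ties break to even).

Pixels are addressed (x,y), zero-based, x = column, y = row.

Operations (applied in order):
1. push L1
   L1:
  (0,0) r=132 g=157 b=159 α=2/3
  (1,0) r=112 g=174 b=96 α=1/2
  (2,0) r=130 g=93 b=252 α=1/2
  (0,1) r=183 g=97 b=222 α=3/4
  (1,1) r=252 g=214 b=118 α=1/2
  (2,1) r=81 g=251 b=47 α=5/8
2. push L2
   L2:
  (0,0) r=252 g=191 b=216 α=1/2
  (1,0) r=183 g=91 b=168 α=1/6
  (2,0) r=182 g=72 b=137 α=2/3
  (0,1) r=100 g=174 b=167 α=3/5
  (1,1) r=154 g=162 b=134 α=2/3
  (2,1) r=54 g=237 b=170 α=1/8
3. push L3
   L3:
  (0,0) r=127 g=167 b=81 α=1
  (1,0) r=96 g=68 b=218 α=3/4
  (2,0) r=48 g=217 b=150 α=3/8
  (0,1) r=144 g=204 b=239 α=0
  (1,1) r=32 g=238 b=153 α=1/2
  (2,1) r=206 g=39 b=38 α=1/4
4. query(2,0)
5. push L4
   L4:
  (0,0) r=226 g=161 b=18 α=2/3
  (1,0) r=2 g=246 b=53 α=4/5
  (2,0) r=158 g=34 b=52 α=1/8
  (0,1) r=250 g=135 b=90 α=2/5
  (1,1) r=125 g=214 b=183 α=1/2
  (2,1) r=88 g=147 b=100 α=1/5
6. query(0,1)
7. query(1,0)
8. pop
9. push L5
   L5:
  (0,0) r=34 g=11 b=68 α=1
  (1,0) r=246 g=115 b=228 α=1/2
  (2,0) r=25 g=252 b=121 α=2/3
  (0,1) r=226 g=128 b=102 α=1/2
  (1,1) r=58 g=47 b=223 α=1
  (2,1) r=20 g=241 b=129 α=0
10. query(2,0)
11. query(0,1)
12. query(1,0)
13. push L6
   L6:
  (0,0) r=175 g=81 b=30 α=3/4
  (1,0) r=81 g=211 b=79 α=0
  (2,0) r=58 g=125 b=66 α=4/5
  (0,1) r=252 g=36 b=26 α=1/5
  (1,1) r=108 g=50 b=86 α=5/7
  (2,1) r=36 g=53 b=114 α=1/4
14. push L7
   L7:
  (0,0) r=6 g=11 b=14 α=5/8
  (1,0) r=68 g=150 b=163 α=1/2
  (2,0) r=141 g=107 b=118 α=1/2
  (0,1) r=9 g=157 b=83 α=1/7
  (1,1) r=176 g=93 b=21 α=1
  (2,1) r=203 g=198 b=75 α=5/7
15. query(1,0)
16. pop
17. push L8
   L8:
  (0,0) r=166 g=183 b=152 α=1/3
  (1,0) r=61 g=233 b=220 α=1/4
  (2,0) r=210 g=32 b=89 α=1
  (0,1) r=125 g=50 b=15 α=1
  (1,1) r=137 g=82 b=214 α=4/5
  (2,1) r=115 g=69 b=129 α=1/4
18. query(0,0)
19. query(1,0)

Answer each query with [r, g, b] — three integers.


(2,0) stack=L1,L2,L3; from [0,0,0]:
after L1 α=1/2: [65, 93/2, 126]
after L2 α=2/3: [143, 127/2, 400/3]
after L3 α=3/8: [859/8, 1937/16, 1675/12]
rounded: [107, 121, 140]

at x=0,y=1 over L1,L2,L3,L4:
after L1 α=3/4: [549/4, 291/4, 333/2]
after L2 α=3/5: [1149/10, 267/2, 834/5]
after L3 α=0: [1149/10, 267/2, 834/5]
after L4 α=2/5: [8447/50, 1341/10, 3402/25]
rounded: [169, 134, 136]

query (1,0) [L1,L2,L3,L4] — begin 0,0,0
L1 α=1/2: [56, 87, 48]
L2 α=1/6: [463/6, 263/3, 68]
L3 α=3/4: [2191/24, 875/12, 361/2]
L4 α=4/5: [2383/120, 12683/60, 157/2]
→ [20, 211, 78]

(2,0) stack=L1,L2,L3,L5; from [0,0,0]:
+L1 (α=1/2) → [65, 93/2, 126]
+L2 (α=2/3) → [143, 127/2, 400/3]
+L3 (α=3/8) → [859/8, 1937/16, 1675/12]
+L5 (α=2/3) → [1259/24, 10001/48, 4579/36]
→ [52, 208, 127]

at x=0,y=1 over L1,L2,L3,L5:
after L1 α=3/4: [549/4, 291/4, 333/2]
after L2 α=3/5: [1149/10, 267/2, 834/5]
after L3 α=0: [1149/10, 267/2, 834/5]
after L5 α=1/2: [3409/20, 523/4, 672/5]
→ [170, 131, 134]

at x=1,y=0 over L1,L2,L3,L5:
+L1 (α=1/2) → [56, 87, 48]
+L2 (α=1/6) → [463/6, 263/3, 68]
+L3 (α=3/4) → [2191/24, 875/12, 361/2]
+L5 (α=1/2) → [8095/48, 2255/24, 817/4]
rounded: [169, 94, 204]

(1,0) stack=L1,L2,L3,L5,L6,L7; from [0,0,0]:
L1 α=1/2: [56, 87, 48]
L2 α=1/6: [463/6, 263/3, 68]
L3 α=3/4: [2191/24, 875/12, 361/2]
L5 α=1/2: [8095/48, 2255/24, 817/4]
L6 α=0: [8095/48, 2255/24, 817/4]
L7 α=1/2: [11359/96, 5855/48, 1469/8]
= [118, 122, 184]

(0,0) stack=L1,L2,L3,L5,L6,L8; from [0,0,0]:
+L1 (α=2/3) → [88, 314/3, 106]
+L2 (α=1/2) → [170, 887/6, 161]
+L3 (α=1) → [127, 167, 81]
+L5 (α=1) → [34, 11, 68]
+L6 (α=3/4) → [559/4, 127/2, 79/2]
+L8 (α=1/3) → [297/2, 310/3, 77]
rounded: [148, 103, 77]

(1,0) stack=L1,L2,L3,L5,L6,L8; from [0,0,0]:
L1 α=1/2: [56, 87, 48]
L2 α=1/6: [463/6, 263/3, 68]
L3 α=3/4: [2191/24, 875/12, 361/2]
L5 α=1/2: [8095/48, 2255/24, 817/4]
L6 α=0: [8095/48, 2255/24, 817/4]
L8 α=1/4: [9071/64, 4119/32, 3331/16]
= [142, 129, 208]


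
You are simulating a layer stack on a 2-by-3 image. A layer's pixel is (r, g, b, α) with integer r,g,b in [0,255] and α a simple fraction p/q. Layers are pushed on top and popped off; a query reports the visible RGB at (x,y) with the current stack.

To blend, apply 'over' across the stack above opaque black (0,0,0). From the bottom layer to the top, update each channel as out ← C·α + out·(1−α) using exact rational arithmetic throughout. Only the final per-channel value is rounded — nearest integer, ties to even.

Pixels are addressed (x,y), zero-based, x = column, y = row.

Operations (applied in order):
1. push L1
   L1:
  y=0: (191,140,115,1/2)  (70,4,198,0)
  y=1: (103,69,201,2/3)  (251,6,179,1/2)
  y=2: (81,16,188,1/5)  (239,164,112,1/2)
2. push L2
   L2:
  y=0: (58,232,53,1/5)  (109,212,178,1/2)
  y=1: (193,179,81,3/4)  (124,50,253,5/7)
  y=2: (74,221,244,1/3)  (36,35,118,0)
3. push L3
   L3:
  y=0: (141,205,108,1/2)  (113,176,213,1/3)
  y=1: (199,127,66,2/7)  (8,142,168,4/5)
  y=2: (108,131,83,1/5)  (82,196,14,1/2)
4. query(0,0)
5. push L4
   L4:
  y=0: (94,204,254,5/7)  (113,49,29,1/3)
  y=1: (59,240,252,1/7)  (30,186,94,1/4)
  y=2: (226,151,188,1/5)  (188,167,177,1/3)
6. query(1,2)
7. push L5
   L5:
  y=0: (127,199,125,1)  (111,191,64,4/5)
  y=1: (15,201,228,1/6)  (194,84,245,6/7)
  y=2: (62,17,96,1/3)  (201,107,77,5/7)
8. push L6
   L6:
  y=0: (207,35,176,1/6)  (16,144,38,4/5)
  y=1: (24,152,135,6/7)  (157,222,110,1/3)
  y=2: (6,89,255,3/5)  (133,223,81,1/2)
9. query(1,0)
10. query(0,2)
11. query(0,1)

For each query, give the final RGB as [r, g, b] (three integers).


(0,0) stack=L1,L2,L3; from [0,0,0]:
+L1 (α=1/2) → [191/2, 70, 115/2]
+L2 (α=1/5) → [88, 512/5, 283/5]
+L3 (α=1/2) → [229/2, 1537/10, 823/10]
= [114, 154, 82]

query (1,2) [L1,L2,L3,L4] — begin 0,0,0
L1 α=1/2: [239/2, 82, 56]
L2 α=0: [239/2, 82, 56]
L3 α=1/2: [403/4, 139, 35]
L4 α=1/3: [779/6, 445/3, 247/3]
→ [130, 148, 82]

at x=1,y=0 over L1,L2,L3,L4,L5,L6:
L1 α=0: [0, 0, 0]
L2 α=1/2: [109/2, 106, 89]
L3 α=1/3: [74, 388/3, 391/3]
L4 α=1/3: [87, 923/9, 869/9]
L5 α=4/5: [531/5, 7799/45, 3173/45]
L6 α=4/5: [851/25, 33719/225, 10013/225]
→ [34, 150, 45]

query (0,2) [L1,L2,L3,L4,L5,L6] — begin 0,0,0
after L1 α=1/5: [81/5, 16/5, 188/5]
after L2 α=1/3: [532/15, 379/5, 532/5]
after L3 α=1/5: [3748/75, 2171/25, 2543/25]
after L4 α=1/5: [31942/375, 12459/125, 14872/125]
after L5 α=1/3: [87134/1125, 27043/375, 41744/375]
after L6 α=3/5: [194518/5625, 154211/1875, 370363/1875]
rounded: [35, 82, 198]

(0,1) stack=L1,L2,L3,L4,L5,L6; from [0,0,0]:
L1 α=2/3: [206/3, 46, 134]
L2 α=3/4: [1943/12, 583/4, 377/4]
L3 α=2/7: [14491/84, 3931/28, 2413/28]
L4 α=1/7: [15317/98, 15153/98, 10767/98]
L5 α=1/6: [78055/588, 31821/196, 25393/196]
L6 α=6/7: [162727/4116, 210573/1372, 184153/1372]
rounded: [40, 153, 134]


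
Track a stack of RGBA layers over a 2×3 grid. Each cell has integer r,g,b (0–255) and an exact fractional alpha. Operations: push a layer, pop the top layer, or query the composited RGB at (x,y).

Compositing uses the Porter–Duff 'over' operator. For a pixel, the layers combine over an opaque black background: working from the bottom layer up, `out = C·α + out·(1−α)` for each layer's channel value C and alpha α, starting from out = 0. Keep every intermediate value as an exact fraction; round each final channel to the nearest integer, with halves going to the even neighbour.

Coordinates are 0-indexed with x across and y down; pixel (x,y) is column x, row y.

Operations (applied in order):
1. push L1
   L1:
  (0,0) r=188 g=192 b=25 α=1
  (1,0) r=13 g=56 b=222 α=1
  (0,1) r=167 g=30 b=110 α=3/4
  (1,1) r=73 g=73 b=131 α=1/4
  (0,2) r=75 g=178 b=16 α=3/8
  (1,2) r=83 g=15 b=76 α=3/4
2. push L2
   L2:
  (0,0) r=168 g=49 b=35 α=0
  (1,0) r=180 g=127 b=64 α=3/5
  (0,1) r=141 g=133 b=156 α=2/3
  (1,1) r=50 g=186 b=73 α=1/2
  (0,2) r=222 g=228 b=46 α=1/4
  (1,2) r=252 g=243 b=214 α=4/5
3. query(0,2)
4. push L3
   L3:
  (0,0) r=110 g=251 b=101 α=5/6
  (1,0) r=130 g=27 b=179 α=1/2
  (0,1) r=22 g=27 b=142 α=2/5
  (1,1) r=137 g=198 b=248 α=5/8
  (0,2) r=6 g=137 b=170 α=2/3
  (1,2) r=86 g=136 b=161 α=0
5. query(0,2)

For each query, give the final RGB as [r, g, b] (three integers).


at x=0,y=2 over L1,L2:
L1 α=3/8: [225/8, 267/4, 6]
L2 α=1/4: [2451/32, 1713/16, 16]
rounded: [77, 107, 16]

at x=0,y=2 over L1,L2,L3:
L1 α=3/8: [225/8, 267/4, 6]
L2 α=1/4: [2451/32, 1713/16, 16]
L3 α=2/3: [945/32, 6097/48, 356/3]
= [30, 127, 119]


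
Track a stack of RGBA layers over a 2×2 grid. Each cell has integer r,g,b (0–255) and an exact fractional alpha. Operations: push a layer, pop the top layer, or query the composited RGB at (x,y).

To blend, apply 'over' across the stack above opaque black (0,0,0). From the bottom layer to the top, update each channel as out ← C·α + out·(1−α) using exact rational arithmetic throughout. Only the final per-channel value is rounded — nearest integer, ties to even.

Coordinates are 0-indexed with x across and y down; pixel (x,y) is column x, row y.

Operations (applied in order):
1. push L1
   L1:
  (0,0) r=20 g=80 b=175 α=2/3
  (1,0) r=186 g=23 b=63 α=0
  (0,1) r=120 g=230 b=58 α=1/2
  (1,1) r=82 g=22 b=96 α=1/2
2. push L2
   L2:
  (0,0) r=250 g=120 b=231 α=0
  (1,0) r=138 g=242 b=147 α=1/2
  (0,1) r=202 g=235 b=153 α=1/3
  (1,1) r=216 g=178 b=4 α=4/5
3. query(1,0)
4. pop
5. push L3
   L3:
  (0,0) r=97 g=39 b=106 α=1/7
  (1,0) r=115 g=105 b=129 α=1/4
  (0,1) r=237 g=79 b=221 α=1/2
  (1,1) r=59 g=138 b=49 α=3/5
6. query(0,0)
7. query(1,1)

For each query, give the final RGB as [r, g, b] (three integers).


(1,0) stack=L1,L2; from [0,0,0]:
after L1 α=0: [0, 0, 0]
after L2 α=1/2: [69, 121, 147/2]
→ [69, 121, 74]

query (0,0) [L1,L3] — begin 0,0,0
after L1 α=2/3: [40/3, 160/3, 350/3]
after L3 α=1/7: [177/7, 359/7, 806/7]
rounded: [25, 51, 115]

at x=1,y=1 over L1,L3:
+L1 (α=1/2) → [41, 11, 48]
+L3 (α=3/5) → [259/5, 436/5, 243/5]
= [52, 87, 49]


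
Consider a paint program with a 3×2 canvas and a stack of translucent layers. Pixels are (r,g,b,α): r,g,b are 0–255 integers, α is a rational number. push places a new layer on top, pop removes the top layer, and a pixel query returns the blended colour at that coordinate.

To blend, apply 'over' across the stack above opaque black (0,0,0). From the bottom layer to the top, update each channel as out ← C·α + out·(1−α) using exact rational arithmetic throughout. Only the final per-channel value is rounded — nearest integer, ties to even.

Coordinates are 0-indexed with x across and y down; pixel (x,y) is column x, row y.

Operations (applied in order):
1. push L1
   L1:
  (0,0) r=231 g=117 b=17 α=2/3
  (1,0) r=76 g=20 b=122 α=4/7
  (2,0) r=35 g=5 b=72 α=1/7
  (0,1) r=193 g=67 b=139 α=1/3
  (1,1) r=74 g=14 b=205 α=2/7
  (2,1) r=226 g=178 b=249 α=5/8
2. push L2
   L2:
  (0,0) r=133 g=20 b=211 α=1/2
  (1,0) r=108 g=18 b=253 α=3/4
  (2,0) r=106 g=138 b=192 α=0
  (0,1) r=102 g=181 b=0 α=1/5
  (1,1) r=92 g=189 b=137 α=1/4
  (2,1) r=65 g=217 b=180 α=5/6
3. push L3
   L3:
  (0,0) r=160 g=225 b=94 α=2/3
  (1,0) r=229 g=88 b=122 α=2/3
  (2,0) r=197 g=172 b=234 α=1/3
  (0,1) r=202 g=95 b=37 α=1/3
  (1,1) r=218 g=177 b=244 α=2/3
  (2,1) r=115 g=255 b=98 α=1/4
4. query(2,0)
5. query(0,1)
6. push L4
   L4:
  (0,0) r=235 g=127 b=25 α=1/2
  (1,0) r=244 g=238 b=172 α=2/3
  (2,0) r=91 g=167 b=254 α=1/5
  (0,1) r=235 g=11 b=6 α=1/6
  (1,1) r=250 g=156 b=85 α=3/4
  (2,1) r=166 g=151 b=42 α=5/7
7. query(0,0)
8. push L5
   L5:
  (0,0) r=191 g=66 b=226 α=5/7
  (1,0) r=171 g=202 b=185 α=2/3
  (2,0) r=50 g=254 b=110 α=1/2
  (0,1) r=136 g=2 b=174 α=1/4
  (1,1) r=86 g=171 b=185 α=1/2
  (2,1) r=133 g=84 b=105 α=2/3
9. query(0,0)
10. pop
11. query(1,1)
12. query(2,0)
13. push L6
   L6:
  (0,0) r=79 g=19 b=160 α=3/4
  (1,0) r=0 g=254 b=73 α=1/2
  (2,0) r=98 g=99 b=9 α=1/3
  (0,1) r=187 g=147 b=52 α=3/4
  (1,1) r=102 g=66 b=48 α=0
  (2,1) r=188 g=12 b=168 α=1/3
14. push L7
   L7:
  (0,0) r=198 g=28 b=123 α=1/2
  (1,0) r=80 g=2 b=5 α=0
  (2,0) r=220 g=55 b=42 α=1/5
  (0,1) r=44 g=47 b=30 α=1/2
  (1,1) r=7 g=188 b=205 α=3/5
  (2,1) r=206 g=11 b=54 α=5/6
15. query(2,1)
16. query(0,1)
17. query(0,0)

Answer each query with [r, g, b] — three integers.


(2,0) stack=L1,L2,L3; from [0,0,0]:
+L1 (α=1/7) → [5, 5/7, 72/7]
+L2 (α=0) → [5, 5/7, 72/7]
+L3 (α=1/3) → [69, 1214/21, 594/7]
= [69, 58, 85]

query (0,1) [L1,L2,L3] — begin 0,0,0
L1 α=1/3: [193/3, 67/3, 139/3]
L2 α=1/5: [1078/15, 811/15, 556/15]
L3 α=1/3: [5186/45, 3047/45, 1667/45]
rounded: [115, 68, 37]

query (0,0) [L1,L2,L3,L4] — begin 0,0,0
L1 α=2/3: [154, 78, 34/3]
L2 α=1/2: [287/2, 49, 667/6]
L3 α=2/3: [309/2, 499/3, 1795/18]
L4 α=1/2: [779/4, 440/3, 2245/36]
= [195, 147, 62]

(0,0) stack=L1,L2,L3,L4,L5; from [0,0,0]:
L1 α=2/3: [154, 78, 34/3]
L2 α=1/2: [287/2, 49, 667/6]
L3 α=2/3: [309/2, 499/3, 1795/18]
L4 α=1/2: [779/4, 440/3, 2245/36]
L5 α=5/7: [2689/14, 1870/21, 22585/126]
rounded: [192, 89, 179]

at x=1,y=1 over L1,L2,L3,L4:
L1 α=2/7: [148/7, 4, 410/7]
L2 α=1/4: [272/7, 201/4, 2189/28]
L3 α=2/3: [1108/7, 539/4, 15853/84]
L4 α=3/4: [3179/14, 2411/16, 37273/336]
= [227, 151, 111]

at x=2,y=0 over L1,L2,L3,L4:
after L1 α=1/7: [5, 5/7, 72/7]
after L2 α=0: [5, 5/7, 72/7]
after L3 α=1/3: [69, 1214/21, 594/7]
after L4 α=1/5: [367/5, 8363/105, 4154/35]
→ [73, 80, 119]

(2,1) stack=L1,L2,L3,L4,L6,L7; from [0,0,0]:
after L1 α=5/8: [565/4, 445/4, 1245/8]
after L2 α=5/6: [1865/24, 1595/8, 2815/16]
after L3 α=1/4: [2785/32, 6825/32, 10013/64]
after L4 α=5/7: [2295/16, 18905/112, 16733/224]
after L6 α=1/3: [3799/24, 19577/168, 35549/336]
after L7 α=5/6: [28519/144, 28817/1008, 126269/2016]
rounded: [198, 29, 63]

at x=0,y=1 over L1,L2,L3,L4,L6,L7:
L1 α=1/3: [193/3, 67/3, 139/3]
L2 α=1/5: [1078/15, 811/15, 556/15]
L3 α=1/3: [5186/45, 3047/45, 1667/45]
L4 α=1/6: [7301/54, 1573/27, 1721/54]
L6 α=3/4: [37595/216, 3370/27, 10145/216]
L7 α=1/2: [47099/432, 4639/54, 16625/432]
= [109, 86, 38]

query (0,0) [L1,L2,L3,L4,L6,L7] — begin 0,0,0
L1 α=2/3: [154, 78, 34/3]
L2 α=1/2: [287/2, 49, 667/6]
L3 α=2/3: [309/2, 499/3, 1795/18]
L4 α=1/2: [779/4, 440/3, 2245/36]
L6 α=3/4: [1727/16, 611/12, 19525/144]
L7 α=1/2: [4895/32, 947/24, 37237/288]
→ [153, 39, 129]


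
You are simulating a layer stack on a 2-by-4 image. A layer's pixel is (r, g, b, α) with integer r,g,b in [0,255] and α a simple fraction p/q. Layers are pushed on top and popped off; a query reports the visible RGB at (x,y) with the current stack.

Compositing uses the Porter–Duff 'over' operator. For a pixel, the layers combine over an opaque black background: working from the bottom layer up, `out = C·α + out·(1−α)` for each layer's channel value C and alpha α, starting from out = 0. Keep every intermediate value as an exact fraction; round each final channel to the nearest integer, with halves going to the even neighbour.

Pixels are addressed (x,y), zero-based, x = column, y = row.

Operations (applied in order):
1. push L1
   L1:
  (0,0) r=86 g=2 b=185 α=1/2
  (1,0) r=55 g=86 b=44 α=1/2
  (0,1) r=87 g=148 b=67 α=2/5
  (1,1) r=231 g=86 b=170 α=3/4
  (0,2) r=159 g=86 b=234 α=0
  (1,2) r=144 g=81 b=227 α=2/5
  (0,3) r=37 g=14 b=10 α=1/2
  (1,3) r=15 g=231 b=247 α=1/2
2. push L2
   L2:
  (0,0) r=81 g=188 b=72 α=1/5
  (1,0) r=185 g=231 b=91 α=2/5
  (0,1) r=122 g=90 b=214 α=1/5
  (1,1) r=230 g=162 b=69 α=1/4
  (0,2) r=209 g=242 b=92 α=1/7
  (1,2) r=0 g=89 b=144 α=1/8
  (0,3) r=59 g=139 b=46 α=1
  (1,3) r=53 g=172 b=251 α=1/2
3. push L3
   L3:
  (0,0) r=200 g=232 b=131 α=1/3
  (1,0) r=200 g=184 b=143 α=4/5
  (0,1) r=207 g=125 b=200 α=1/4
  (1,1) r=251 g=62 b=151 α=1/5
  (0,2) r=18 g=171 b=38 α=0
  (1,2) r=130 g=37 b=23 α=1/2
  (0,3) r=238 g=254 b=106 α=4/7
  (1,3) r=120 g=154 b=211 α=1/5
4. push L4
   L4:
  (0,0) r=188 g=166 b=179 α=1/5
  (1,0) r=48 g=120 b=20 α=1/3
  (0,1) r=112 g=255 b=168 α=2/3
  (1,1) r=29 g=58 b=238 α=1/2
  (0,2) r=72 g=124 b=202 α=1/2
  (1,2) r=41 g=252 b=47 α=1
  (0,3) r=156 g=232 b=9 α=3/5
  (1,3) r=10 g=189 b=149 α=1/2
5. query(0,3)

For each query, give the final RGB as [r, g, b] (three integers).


(0,3) stack=L1,L2,L3,L4; from [0,0,0]:
+L1 (α=1/2) → [37/2, 7, 5]
+L2 (α=1) → [59, 139, 46]
+L3 (α=4/7) → [1129/7, 1433/7, 562/7]
+L4 (α=3/5) → [5534/35, 7738/35, 1313/35]
= [158, 221, 38]


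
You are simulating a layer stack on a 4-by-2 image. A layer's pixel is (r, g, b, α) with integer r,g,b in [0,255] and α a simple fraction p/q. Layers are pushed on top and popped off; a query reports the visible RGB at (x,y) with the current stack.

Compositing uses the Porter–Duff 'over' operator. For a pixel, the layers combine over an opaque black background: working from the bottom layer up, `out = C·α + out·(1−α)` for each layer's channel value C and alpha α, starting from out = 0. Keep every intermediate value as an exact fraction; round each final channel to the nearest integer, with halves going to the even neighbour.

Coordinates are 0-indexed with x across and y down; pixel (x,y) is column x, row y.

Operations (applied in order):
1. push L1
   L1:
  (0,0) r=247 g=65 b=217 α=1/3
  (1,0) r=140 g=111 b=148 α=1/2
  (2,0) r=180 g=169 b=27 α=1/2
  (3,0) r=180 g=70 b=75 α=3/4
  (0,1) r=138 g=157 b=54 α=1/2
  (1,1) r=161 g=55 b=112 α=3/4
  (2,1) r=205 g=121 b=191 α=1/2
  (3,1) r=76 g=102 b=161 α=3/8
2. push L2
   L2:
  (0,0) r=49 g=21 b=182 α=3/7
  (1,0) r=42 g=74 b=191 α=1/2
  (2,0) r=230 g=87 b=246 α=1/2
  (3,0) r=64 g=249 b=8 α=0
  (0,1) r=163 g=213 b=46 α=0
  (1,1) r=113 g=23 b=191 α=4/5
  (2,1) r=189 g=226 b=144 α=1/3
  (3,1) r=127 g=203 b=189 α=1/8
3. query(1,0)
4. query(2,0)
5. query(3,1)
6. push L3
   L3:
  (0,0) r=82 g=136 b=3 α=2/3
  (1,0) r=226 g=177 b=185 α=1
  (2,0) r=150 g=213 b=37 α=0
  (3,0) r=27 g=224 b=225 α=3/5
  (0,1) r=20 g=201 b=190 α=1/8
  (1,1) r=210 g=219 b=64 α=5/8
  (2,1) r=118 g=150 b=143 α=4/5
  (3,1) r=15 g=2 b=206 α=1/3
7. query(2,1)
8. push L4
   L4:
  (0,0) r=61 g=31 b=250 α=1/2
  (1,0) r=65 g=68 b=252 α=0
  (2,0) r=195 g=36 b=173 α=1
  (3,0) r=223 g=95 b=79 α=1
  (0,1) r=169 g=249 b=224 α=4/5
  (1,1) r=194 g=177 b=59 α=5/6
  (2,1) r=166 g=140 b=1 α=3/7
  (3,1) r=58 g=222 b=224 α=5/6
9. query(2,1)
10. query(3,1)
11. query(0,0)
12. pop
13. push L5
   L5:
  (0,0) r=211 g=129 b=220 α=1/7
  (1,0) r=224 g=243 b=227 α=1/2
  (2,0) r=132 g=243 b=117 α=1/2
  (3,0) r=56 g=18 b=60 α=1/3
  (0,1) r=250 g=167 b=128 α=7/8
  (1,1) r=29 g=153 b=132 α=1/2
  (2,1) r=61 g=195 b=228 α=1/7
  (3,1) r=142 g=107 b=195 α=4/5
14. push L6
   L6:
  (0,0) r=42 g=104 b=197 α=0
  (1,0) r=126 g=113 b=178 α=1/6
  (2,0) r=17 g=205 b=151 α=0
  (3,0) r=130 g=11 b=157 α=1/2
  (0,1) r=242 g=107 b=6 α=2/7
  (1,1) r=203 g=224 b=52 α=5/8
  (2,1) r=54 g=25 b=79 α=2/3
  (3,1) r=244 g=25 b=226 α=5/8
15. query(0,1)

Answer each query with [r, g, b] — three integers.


(1,0) stack=L1,L2; from [0,0,0]:
L1 α=1/2: [70, 111/2, 74]
L2 α=1/2: [56, 259/4, 265/2]
→ [56, 65, 132]

query (2,0) [L1,L2] — begin 0,0,0
+L1 (α=1/2) → [90, 169/2, 27/2]
+L2 (α=1/2) → [160, 343/4, 519/4]
→ [160, 86, 130]

(3,1) stack=L1,L2; from [0,0,0]:
L1 α=3/8: [57/2, 153/4, 483/8]
L2 α=1/8: [653/16, 1883/32, 4893/64]
→ [41, 59, 76]

at x=2,y=1 over L1,L2,L3:
after L1 α=1/2: [205/2, 121/2, 191/2]
after L2 α=1/3: [394/3, 347/3, 335/3]
after L3 α=4/5: [362/3, 2147/15, 2051/15]
= [121, 143, 137]

(2,1) stack=L1,L2,L3,L4; from [0,0,0]:
L1 α=1/2: [205/2, 121/2, 191/2]
L2 α=1/3: [394/3, 347/3, 335/3]
L3 α=4/5: [362/3, 2147/15, 2051/15]
L4 α=3/7: [2942/21, 14888/105, 8249/105]
= [140, 142, 79]

at x=3,y=1 over L1,L2,L3,L4:
after L1 α=3/8: [57/2, 153/4, 483/8]
after L2 α=1/8: [653/16, 1883/32, 4893/64]
after L3 α=1/3: [773/24, 1915/48, 11485/96]
after L4 α=5/6: [7733/144, 55195/288, 119005/576]
→ [54, 192, 207]

at x=0,y=0 over L1,L2,L3,L4:
after L1 α=1/3: [247/3, 65/3, 217/3]
after L2 α=3/7: [1429/21, 449/21, 358/3]
after L3 α=2/3: [4873/63, 6161/63, 376/9]
after L4 α=1/2: [4358/63, 4057/63, 1313/9]
→ [69, 64, 146]

at x=0,y=1 over L1,L2,L3,L5,L6:
L1 α=1/2: [69, 157/2, 27]
L2 α=0: [69, 157/2, 27]
L3 α=1/8: [503/8, 1501/16, 379/8]
L5 α=7/8: [14503/64, 20205/128, 7547/64]
L6 α=2/7: [103491/448, 128417/896, 38503/448]
→ [231, 143, 86]


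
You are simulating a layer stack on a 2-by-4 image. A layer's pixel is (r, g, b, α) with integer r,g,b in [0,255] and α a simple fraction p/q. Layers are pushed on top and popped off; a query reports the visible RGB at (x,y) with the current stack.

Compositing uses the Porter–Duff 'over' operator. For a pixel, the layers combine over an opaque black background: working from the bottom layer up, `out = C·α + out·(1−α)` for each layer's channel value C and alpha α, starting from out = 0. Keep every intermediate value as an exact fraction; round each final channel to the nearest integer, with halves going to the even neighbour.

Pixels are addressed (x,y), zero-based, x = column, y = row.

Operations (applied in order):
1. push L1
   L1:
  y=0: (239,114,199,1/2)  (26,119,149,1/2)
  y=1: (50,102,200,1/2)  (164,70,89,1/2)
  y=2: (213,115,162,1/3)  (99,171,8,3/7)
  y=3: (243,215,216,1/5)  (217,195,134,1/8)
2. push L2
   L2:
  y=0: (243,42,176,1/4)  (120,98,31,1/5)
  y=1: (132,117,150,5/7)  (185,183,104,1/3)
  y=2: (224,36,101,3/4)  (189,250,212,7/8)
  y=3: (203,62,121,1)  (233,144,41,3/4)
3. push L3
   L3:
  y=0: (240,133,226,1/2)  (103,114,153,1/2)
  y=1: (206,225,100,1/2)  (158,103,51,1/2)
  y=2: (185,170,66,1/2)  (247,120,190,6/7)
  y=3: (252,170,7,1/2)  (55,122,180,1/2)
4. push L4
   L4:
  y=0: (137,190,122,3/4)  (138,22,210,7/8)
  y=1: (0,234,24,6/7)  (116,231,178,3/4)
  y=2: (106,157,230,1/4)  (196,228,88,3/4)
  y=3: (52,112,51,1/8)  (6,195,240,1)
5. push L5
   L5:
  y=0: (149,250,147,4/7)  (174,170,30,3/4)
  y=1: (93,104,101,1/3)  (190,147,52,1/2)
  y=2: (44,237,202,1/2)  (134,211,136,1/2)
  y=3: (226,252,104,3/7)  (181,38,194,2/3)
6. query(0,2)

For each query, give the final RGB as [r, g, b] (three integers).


at x=0,y=2 over L1,L2,L3,L4,L5:
+L1 (α=1/3) → [71, 115/3, 54]
+L2 (α=3/4) → [743/4, 439/12, 357/4]
+L3 (α=1/2) → [1483/8, 2479/24, 621/8]
+L4 (α=1/4) → [5297/32, 3735/32, 3703/32]
+L5 (α=1/2) → [6705/64, 11319/64, 10167/64]
rounded: [105, 177, 159]


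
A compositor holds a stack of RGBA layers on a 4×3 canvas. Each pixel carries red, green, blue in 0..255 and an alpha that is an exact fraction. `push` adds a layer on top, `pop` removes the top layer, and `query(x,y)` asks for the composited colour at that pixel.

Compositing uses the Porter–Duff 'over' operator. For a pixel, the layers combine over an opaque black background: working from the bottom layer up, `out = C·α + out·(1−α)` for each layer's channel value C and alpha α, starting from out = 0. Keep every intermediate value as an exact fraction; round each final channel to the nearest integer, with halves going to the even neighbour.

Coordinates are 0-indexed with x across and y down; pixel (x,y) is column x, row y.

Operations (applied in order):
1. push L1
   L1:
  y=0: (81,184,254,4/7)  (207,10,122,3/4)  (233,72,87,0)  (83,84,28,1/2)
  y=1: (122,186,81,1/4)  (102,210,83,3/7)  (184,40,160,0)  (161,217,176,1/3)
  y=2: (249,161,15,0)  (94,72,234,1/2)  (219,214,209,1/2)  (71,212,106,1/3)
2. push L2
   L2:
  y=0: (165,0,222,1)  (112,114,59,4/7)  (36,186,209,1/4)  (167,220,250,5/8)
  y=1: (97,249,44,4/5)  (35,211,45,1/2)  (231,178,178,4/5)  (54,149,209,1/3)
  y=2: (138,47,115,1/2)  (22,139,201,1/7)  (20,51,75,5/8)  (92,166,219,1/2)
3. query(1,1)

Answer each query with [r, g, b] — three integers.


query (1,1) [L1,L2] — begin 0,0,0
L1 α=3/7: [306/7, 90, 249/7]
L2 α=1/2: [551/14, 301/2, 282/7]
= [39, 150, 40]


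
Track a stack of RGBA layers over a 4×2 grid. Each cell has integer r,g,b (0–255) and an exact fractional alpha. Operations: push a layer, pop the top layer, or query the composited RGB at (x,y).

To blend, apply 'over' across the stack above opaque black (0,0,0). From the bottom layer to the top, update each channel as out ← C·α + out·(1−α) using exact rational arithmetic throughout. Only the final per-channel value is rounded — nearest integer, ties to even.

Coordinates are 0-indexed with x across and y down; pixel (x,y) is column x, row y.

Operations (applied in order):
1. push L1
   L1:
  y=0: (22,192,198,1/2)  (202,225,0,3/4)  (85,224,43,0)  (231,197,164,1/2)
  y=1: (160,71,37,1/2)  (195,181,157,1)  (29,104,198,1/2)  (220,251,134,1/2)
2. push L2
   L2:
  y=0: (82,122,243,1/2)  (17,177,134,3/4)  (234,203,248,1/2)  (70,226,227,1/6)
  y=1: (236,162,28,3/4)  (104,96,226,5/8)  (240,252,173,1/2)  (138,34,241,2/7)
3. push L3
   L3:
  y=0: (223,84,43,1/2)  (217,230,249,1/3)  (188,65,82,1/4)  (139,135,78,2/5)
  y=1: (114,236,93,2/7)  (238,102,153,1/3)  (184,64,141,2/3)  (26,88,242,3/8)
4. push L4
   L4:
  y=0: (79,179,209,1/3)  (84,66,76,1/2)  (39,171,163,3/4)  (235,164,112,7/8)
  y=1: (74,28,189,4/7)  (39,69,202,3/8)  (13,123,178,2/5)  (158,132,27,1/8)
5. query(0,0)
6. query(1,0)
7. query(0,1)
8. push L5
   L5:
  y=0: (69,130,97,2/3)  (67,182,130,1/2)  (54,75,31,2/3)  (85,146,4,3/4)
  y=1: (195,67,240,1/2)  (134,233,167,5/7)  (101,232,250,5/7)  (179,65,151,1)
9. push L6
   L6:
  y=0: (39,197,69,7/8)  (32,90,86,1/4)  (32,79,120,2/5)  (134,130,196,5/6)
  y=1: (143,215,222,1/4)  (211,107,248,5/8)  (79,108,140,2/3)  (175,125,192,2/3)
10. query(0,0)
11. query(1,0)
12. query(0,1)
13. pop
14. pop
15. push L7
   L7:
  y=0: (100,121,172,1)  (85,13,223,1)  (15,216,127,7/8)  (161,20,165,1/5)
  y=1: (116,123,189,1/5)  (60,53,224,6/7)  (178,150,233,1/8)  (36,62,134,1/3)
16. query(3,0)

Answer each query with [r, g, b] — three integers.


query (0,0) [L1,L2,L3,L4] — begin 0,0,0
+L1 (α=1/2) → [11, 96, 99]
+L2 (α=1/2) → [93/2, 109, 171]
+L3 (α=1/2) → [539/4, 193/2, 107]
+L4 (α=1/3) → [697/6, 124, 141]
→ [116, 124, 141]

(1,0) stack=L1,L2,L3,L4; from [0,0,0]:
L1 α=3/4: [303/2, 675/4, 0]
L2 α=3/4: [405/8, 2799/16, 201/2]
L3 α=1/3: [1273/12, 4639/24, 150]
L4 α=1/2: [2281/24, 6223/48, 113]
→ [95, 130, 113]

query (0,1) [L1,L2,L3,L4] — begin 0,0,0
after L1 α=1/2: [80, 71/2, 37/2]
after L2 α=3/4: [197, 1043/8, 205/8]
after L3 α=2/7: [1213/7, 8991/56, 359/8]
after L4 α=4/7: [5711/49, 33245/392, 7125/56]
rounded: [117, 85, 127]

(0,0) stack=L1,L2,L3,L4,L5,L6; from [0,0,0]:
L1 α=1/2: [11, 96, 99]
L2 α=1/2: [93/2, 109, 171]
L3 α=1/2: [539/4, 193/2, 107]
L4 α=1/3: [697/6, 124, 141]
L5 α=2/3: [1525/18, 128, 335/3]
L6 α=7/8: [6439/144, 1507/8, 223/3]
rounded: [45, 188, 74]

(1,0) stack=L1,L2,L3,L4,L5,L6; from [0,0,0]:
after L1 α=3/4: [303/2, 675/4, 0]
after L2 α=3/4: [405/8, 2799/16, 201/2]
after L3 α=1/3: [1273/12, 4639/24, 150]
after L4 α=1/2: [2281/24, 6223/48, 113]
after L5 α=1/2: [3889/48, 14959/96, 243/2]
after L6 α=1/4: [4401/64, 17839/128, 901/8]
= [69, 139, 113]

at x=0,y=1 over L1,L2,L3,L4,L5,L6:
after L1 α=1/2: [80, 71/2, 37/2]
after L2 α=3/4: [197, 1043/8, 205/8]
after L3 α=2/7: [1213/7, 8991/56, 359/8]
after L4 α=4/7: [5711/49, 33245/392, 7125/56]
after L5 α=1/2: [7633/49, 59509/784, 20565/112]
after L6 α=1/4: [14953/98, 347087/3136, 86559/448]
rounded: [153, 111, 193]

query (3,0) [L1,L2,L3,L4,L7] — begin 0,0,0
+L1 (α=1/2) → [231/2, 197/2, 82]
+L2 (α=1/6) → [1295/12, 479/4, 637/6]
+L3 (α=2/5) → [2407/20, 2517/20, 949/10]
+L4 (α=7/8) → [35307/160, 25477/160, 8789/80]
+L7 (α=1/5) → [41747/200, 26277/200, 12089/100]
= [209, 131, 121]


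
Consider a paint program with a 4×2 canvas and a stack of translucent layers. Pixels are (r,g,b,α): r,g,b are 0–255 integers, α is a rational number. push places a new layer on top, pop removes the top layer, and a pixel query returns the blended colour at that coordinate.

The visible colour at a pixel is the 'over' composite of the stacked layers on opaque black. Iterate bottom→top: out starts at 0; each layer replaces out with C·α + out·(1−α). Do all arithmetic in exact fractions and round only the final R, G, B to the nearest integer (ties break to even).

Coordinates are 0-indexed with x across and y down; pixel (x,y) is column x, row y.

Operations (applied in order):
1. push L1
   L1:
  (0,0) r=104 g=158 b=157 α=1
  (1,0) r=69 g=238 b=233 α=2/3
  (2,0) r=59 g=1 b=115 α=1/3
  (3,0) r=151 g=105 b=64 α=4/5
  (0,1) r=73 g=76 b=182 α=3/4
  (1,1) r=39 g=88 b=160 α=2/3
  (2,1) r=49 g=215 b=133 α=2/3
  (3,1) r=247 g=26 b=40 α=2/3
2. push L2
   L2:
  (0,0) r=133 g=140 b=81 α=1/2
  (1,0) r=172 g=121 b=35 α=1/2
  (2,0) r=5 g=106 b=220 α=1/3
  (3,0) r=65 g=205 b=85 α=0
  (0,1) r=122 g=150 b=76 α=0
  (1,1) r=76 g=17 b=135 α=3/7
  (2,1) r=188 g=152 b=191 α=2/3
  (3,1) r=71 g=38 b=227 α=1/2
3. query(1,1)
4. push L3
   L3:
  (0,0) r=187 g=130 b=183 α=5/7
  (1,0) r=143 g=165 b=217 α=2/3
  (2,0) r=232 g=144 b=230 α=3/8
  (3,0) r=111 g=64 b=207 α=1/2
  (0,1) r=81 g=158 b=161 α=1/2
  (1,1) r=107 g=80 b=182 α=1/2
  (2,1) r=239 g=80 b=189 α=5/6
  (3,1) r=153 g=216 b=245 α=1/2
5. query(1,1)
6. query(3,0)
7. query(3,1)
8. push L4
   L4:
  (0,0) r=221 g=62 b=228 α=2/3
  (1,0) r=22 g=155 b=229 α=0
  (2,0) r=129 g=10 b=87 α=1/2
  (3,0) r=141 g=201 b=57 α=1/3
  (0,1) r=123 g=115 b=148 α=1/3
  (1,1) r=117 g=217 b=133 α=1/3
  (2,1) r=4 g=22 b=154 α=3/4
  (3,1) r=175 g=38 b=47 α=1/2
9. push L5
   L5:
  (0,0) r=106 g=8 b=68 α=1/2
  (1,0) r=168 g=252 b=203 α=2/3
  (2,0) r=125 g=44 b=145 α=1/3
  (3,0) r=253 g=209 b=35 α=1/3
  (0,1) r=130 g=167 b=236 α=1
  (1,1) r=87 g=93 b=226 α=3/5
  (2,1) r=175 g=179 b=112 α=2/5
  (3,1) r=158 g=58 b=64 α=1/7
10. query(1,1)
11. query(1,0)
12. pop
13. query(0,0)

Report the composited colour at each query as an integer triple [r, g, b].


(1,1) stack=L1,L2; from [0,0,0]:
+L1 (α=2/3) → [26, 176/3, 320/3]
+L2 (α=3/7) → [332/7, 857/21, 2495/21]
→ [47, 41, 119]

(1,1) stack=L1,L2,L3; from [0,0,0]:
L1 α=2/3: [26, 176/3, 320/3]
L2 α=3/7: [332/7, 857/21, 2495/21]
L3 α=1/2: [1081/14, 2537/42, 6317/42]
rounded: [77, 60, 150]

(3,0) stack=L1,L2,L3; from [0,0,0]:
+L1 (α=4/5) → [604/5, 84, 256/5]
+L2 (α=0) → [604/5, 84, 256/5]
+L3 (α=1/2) → [1159/10, 74, 1291/10]
→ [116, 74, 129]

query (3,1) [L1,L2,L3] — begin 0,0,0
after L1 α=2/3: [494/3, 52/3, 80/3]
after L2 α=1/2: [707/6, 83/3, 761/6]
after L3 α=1/2: [1625/12, 731/6, 2231/12]
→ [135, 122, 186]

at x=1,y=1 over L1,L2,L3,L4,L5:
+L1 (α=2/3) → [26, 176/3, 320/3]
+L2 (α=3/7) → [332/7, 857/21, 2495/21]
+L3 (α=1/2) → [1081/14, 2537/42, 6317/42]
+L4 (α=1/3) → [1900/21, 7094/63, 9110/63]
+L5 (α=3/5) → [9281/105, 6353/63, 60934/315]
= [88, 101, 193]

at x=1,y=0 over L1,L2,L3,L4,L5:
after L1 α=2/3: [46, 476/3, 466/3]
after L2 α=1/2: [109, 839/6, 571/6]
after L3 α=2/3: [395/3, 2819/18, 3175/18]
after L4 α=0: [395/3, 2819/18, 3175/18]
after L5 α=2/3: [1403/9, 11891/54, 10483/54]
→ [156, 220, 194]

(0,0) stack=L1,L2,L3,L4; from [0,0,0]:
L1 α=1: [104, 158, 157]
L2 α=1/2: [237/2, 149, 119]
L3 α=5/7: [1172/7, 948/7, 1153/7]
L4 α=2/3: [1422/7, 1816/21, 4345/21]
= [203, 86, 207]


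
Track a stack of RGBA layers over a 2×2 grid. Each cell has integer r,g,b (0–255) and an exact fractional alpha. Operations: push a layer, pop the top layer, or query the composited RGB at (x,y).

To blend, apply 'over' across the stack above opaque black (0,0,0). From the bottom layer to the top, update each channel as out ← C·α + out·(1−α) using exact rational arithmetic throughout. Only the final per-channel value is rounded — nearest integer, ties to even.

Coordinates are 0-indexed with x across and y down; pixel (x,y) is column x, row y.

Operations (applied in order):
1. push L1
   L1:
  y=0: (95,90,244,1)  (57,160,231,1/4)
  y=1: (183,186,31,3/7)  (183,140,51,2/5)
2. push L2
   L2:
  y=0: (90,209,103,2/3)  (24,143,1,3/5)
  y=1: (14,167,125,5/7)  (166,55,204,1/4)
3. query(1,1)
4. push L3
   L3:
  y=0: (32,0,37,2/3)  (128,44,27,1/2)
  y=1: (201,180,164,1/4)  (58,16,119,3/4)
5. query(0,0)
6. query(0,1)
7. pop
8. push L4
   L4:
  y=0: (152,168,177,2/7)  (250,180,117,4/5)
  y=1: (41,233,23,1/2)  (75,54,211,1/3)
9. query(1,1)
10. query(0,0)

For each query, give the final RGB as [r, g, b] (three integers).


at x=1,y=1 over L1,L2:
+L1 (α=2/5) → [366/5, 56, 102/5]
+L2 (α=1/4) → [482/5, 223/4, 663/10]
= [96, 56, 66]

query (0,0) [L1,L2,L3] — begin 0,0,0
+L1 (α=1) → [95, 90, 244]
+L2 (α=2/3) → [275/3, 508/3, 150]
+L3 (α=2/3) → [467/9, 508/9, 224/3]
rounded: [52, 56, 75]

(0,1) stack=L1,L2,L3; from [0,0,0]:
+L1 (α=3/7) → [549/7, 558/7, 93/7]
+L2 (α=5/7) → [1588/49, 6961/49, 4561/49]
+L3 (α=1/4) → [14613/196, 29703/196, 21719/196]
→ [75, 152, 111]

query (1,1) [L1,L2,L4] — begin 0,0,0
+L1 (α=2/5) → [366/5, 56, 102/5]
+L2 (α=1/4) → [482/5, 223/4, 663/10]
+L4 (α=1/3) → [1339/15, 331/6, 1718/15]
→ [89, 55, 115]

at x=0,y=0 over L1,L2,L4:
+L1 (α=1) → [95, 90, 244]
+L2 (α=2/3) → [275/3, 508/3, 150]
+L4 (α=2/7) → [2287/21, 3548/21, 1104/7]
→ [109, 169, 158]


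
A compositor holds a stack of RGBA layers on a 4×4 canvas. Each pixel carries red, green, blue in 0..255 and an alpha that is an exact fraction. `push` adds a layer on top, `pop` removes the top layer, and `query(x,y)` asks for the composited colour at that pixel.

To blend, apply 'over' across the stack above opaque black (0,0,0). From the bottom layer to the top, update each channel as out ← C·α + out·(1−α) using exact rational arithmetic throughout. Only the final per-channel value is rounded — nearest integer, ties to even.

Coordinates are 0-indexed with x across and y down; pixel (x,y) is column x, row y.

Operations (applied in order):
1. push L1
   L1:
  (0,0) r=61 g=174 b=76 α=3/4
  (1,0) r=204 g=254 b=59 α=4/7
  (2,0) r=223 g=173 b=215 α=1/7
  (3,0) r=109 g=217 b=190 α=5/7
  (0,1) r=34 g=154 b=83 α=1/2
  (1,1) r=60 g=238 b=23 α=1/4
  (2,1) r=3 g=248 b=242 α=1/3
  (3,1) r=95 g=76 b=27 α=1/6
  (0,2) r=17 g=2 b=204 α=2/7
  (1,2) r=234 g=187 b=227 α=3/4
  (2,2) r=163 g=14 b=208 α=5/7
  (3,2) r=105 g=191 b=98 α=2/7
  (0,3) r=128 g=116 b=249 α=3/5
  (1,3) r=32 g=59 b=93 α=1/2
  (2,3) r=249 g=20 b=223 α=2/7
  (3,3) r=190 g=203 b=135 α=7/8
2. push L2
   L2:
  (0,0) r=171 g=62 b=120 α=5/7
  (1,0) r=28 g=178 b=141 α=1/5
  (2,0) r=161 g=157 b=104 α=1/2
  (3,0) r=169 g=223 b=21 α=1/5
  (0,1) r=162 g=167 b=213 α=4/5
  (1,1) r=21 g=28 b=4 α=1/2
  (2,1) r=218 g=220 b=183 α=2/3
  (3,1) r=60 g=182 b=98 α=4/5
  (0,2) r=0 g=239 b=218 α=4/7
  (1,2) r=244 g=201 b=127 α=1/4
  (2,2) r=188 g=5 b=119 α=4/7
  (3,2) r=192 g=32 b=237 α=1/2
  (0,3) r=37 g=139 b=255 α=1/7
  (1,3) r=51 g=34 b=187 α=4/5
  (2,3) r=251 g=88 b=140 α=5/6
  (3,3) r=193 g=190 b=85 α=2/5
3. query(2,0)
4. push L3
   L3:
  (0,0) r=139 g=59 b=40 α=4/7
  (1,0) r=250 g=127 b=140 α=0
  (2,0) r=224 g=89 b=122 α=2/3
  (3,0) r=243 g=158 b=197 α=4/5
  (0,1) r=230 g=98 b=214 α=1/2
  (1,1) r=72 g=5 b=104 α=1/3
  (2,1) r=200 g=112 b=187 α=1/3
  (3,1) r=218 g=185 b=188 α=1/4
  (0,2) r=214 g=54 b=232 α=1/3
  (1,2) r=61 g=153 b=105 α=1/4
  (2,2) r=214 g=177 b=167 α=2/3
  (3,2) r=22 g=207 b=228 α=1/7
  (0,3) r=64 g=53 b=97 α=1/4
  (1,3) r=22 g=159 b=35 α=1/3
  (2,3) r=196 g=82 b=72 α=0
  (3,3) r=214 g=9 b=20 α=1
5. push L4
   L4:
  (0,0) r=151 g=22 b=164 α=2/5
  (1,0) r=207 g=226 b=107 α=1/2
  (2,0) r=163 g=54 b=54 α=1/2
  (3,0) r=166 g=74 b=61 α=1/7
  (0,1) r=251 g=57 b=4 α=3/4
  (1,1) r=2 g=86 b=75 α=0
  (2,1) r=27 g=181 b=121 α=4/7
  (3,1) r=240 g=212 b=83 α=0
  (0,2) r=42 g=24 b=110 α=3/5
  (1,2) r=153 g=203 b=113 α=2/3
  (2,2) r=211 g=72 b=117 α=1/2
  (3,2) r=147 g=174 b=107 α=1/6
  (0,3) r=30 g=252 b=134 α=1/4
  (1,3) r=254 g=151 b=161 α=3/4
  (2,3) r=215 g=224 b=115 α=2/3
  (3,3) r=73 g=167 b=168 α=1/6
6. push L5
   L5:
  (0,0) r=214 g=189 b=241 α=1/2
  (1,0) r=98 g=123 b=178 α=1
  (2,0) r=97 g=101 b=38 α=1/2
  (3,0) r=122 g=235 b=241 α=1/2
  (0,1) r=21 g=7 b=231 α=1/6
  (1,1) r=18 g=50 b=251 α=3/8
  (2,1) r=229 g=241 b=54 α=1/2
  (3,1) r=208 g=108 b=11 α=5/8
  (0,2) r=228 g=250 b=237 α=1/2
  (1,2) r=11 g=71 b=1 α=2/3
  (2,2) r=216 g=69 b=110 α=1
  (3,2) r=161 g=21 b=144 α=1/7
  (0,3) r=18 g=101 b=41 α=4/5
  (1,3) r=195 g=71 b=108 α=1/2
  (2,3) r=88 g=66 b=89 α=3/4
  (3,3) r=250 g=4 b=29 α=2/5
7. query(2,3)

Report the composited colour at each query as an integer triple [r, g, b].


(2,0) stack=L1,L2; from [0,0,0]:
+L1 (α=1/7) → [223/7, 173/7, 215/7]
+L2 (α=1/2) → [675/7, 636/7, 943/14]
rounded: [96, 91, 67]

at x=2,y=3 over L1,L2,L3,L4,L5:
after L1 α=2/7: [498/7, 40/7, 446/7]
after L2 α=5/6: [9283/42, 520/7, 891/7]
after L3 α=0: [9283/42, 520/7, 891/7]
after L4 α=2/3: [27343/126, 3656/21, 2501/21]
after L5 α=3/4: [60607/504, 3907/42, 2027/21]
→ [120, 93, 97]


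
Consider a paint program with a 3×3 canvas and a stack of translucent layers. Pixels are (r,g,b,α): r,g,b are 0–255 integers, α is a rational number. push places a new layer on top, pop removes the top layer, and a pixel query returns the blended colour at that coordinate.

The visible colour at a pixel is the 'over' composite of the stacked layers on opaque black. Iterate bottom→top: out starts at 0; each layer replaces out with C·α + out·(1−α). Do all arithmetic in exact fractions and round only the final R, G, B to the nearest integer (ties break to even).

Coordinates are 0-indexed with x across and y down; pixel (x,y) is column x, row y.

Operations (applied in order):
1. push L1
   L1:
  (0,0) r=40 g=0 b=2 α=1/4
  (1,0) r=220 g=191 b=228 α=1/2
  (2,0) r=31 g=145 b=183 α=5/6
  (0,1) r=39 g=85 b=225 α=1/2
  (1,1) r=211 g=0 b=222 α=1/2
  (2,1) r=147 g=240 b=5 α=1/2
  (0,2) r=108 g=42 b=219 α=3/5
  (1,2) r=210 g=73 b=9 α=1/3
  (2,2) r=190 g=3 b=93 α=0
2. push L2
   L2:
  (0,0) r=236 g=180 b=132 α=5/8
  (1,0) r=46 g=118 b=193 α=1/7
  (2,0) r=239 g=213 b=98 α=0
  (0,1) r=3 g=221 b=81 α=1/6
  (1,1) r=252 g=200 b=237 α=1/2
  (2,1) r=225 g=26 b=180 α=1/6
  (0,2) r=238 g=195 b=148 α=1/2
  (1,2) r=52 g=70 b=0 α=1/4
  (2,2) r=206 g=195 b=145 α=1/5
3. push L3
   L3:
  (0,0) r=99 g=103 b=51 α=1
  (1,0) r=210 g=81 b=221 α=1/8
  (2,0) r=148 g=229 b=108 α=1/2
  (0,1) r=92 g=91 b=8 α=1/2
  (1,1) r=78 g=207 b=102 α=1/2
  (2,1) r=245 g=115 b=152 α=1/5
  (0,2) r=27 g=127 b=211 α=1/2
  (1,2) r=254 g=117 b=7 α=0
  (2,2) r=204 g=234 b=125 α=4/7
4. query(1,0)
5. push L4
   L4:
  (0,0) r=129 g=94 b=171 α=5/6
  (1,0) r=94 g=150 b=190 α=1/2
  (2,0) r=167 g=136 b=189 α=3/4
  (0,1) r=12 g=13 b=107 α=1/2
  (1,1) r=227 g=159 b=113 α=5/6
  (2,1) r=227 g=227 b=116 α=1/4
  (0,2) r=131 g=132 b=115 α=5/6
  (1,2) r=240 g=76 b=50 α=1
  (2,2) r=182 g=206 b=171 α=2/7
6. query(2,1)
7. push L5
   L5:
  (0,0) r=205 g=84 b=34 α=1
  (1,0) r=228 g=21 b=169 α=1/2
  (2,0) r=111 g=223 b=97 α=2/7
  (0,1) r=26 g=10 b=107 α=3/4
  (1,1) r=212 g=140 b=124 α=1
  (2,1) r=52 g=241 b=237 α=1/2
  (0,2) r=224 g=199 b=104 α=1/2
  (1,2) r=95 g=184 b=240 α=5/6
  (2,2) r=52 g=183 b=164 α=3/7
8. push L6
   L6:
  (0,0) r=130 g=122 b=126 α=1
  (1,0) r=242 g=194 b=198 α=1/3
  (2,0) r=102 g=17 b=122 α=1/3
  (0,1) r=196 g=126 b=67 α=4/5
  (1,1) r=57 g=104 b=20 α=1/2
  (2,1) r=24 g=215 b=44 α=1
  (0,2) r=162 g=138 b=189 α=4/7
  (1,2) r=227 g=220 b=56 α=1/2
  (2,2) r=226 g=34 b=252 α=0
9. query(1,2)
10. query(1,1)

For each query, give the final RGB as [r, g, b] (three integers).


(1,0) stack=L1,L2,L3; from [0,0,0]:
+L1 (α=1/2) → [110, 191/2, 114]
+L2 (α=1/7) → [706/7, 691/7, 877/7]
+L3 (α=1/8) → [229/2, 193/2, 549/4]
= [114, 96, 137]

query (2,1) [L1,L2,L3,L4] — begin 0,0,0
+L1 (α=1/2) → [147/2, 120, 5/2]
+L2 (α=1/6) → [395/4, 313/3, 385/12]
+L3 (α=1/5) → [128, 1597/15, 841/15]
+L4 (α=1/4) → [611/4, 683/5, 1421/20]
→ [153, 137, 71]

at x=1,y=2 over L1,L2,L3,L4,L5,L6:
after L1 α=1/3: [70, 73/3, 3]
after L2 α=1/4: [131/2, 143/4, 9/4]
after L3 α=0: [131/2, 143/4, 9/4]
after L4 α=1: [240, 76, 50]
after L5 α=5/6: [715/6, 166, 625/3]
after L6 α=1/2: [2077/12, 193, 793/6]
rounded: [173, 193, 132]

(1,1) stack=L1,L2,L3,L4,L5,L6; from [0,0,0]:
L1 α=1/2: [211/2, 0, 111]
L2 α=1/2: [715/4, 100, 174]
L3 α=1/2: [1027/8, 307/2, 138]
L4 α=5/6: [3369/16, 1897/12, 703/6]
L5 α=1: [212, 140, 124]
L6 α=1/2: [269/2, 122, 72]
= [134, 122, 72]
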